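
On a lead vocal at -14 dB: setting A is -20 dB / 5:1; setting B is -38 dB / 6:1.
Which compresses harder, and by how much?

B, by 15.2 dB

A: GR = 6 − 6/5 = 4.8 dB.
B: GR = 24 − 24/6 = 20 dB.
Difference: 15.2 dB in favour of B.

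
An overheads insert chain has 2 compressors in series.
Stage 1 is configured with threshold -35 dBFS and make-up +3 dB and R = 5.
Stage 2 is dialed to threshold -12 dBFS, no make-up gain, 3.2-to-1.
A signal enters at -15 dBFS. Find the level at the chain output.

-28 dBFS

Stage 1: -15 dBFS is 20 dB over -35 dBFS; at 5:1 that becomes 4 dB over, giving -31 dBFS; +3 dB make-up → -28 dBFS.
Stage 2: -28 dBFS ≤ -12 dBFS, so stage 2 doesn't engage; output -28 dBFS.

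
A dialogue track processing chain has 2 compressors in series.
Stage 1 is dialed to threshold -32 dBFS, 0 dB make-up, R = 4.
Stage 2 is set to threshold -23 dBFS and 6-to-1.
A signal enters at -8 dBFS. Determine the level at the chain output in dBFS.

Stage 1: 24 dB above -32 dBFS, reduced 4:1 to 6 dB above → -26 dBFS.
Stage 2: -26 dBFS is at or below the -23 dBFS threshold — no compression; output -26 dBFS.

-26 dBFS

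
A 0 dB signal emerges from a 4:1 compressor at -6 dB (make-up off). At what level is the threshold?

-8 dB

Gain reduction = 0 − (-6) = 6 dB; output overshoot = GR / (R − 1) = 6 / 3 = 2 dB.
Threshold = output − output overshoot = -6 − 2 = -8 dB.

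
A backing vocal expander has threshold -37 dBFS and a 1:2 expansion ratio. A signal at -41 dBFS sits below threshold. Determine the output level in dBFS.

The input is 4 dB below the -37 dBFS threshold.
A 1:2 expander multiplies undershoot by 2: 4 × 2 = 8 dB below threshold.
Output = -37 − 8 = -45 dBFS.

-45 dBFS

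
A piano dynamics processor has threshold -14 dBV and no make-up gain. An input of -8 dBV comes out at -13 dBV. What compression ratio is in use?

6:1

Input overshoot = -8 − (-14) = 6 dB; output overshoot = -13 − (-14) = 1 dB.
Ratio = 6 / 1 = 6.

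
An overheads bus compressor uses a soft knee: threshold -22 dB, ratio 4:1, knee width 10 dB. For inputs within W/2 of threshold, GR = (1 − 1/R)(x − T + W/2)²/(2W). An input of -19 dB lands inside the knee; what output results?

x − T + W/2 = -19 − (-22) + 5 = 8.
GR = (1 − 1/4) × 8² / 20 = 0.75 × 64 / 20 = 2.4 dB.
Output = -19 − 2.4 = -21.4 dB.

-21.4 dB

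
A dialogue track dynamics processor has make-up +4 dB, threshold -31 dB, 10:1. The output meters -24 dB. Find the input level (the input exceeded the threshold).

-1 dB

Remove make-up: -24 − 4 = -28 dB.
That's 3 dB above the -31 dB threshold.
Before 10:1 compression the overshoot was 3 × 10 = 30 dB, so input = -31 + 30 = -1 dB.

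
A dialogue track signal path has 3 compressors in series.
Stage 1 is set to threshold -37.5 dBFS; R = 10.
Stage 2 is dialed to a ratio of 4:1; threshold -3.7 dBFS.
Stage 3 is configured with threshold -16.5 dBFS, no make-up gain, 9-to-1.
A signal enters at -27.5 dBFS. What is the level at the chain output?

-36.5 dBFS

Stage 1: overshoot 10 dB → 10/10 = 1 dB → -36.5 dBFS.
Stage 2: below threshold (-36.5 ≤ -3.7); passes unchanged; output -36.5 dBFS.
Stage 3: -36.5 dBFS ≤ -16.5 dBFS, so stage 3 doesn't engage; output -36.5 dBFS.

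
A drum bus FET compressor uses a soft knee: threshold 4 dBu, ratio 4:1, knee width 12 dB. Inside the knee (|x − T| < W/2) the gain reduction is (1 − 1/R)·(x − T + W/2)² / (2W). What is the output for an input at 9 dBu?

x − T + W/2 = 9 − 4 + 6 = 11.
GR = (1 − 1/4) × 11² / 24 = 0.75 × 121 / 24 = 3.78125 dB.
Output = 9 − 3.78125 = 5.21875 dBu.

5.21875 dBu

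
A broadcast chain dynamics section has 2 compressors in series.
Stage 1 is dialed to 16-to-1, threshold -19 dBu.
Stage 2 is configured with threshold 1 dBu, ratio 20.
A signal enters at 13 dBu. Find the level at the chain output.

-17 dBu

Stage 1: 13 dBu is 32 dB over -19 dBu; at 16:1 that becomes 2 dB over, giving -17 dBu.
Stage 2: below threshold (-17 ≤ 1); passes unchanged; output -17 dBu.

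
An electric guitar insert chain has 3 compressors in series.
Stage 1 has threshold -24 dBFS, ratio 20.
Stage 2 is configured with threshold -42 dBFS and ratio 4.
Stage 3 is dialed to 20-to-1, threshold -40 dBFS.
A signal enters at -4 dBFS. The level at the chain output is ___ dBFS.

Stage 1: 20 dB above -24 dBFS, reduced 20:1 to 1 dB above → -23 dBFS.
Stage 2: -23 dBFS is 19 dB over -42 dBFS; at 4:1 that becomes 4.75 dB over, giving -37.25 dBFS.
Stage 3: overshoot 2.75 dB → 2.75/20 = 0.1375 dB → -39.8625 dBFS.

-39.8625 dBFS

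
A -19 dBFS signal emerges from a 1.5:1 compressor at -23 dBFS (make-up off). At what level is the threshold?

-31 dBFS

Input is 12 dB above T (since output overshoot × R = input overshoot: (-23 − T)·1.5 = -19 − T gives T = -31 dBFS).
Check: -31 + (-19 − (-31))/1.5 = -31 + 8 = -23 dBFS. ✓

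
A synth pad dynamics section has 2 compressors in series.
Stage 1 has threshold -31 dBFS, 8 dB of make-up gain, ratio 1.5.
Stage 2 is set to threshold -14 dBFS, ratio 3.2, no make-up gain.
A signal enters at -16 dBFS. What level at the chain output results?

Stage 1: -16 dBFS is 15 dB over -31 dBFS; at 1.5:1 that becomes 10 dB over, giving -21 dBFS; +8 dB make-up → -13 dBFS.
Stage 2: overshoot 1 dB → 1/3.2 = 0.3125 dB → -13.6875 dBFS.

-13.6875 dBFS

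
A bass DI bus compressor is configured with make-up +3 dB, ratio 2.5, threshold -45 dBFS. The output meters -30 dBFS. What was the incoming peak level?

-15 dBFS

Remove make-up: -30 − 3 = -33 dBFS.
The compressed level sits -33 − (-45) = 12 dB over threshold.
Before 2.5:1 compression the overshoot was 12 × 2.5 = 30 dB, so input = -45 + 30 = -15 dBFS.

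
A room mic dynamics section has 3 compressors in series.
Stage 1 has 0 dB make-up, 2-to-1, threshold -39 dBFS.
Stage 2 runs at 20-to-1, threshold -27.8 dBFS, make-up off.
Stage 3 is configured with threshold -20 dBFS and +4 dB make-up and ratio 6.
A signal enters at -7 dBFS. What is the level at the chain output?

-23.56 dBFS

Stage 1: -7 dBFS is 32 dB over -39 dBFS; at 2:1 that becomes 16 dB over, giving -23 dBFS.
Stage 2: -23 dBFS is 4.8 dB over -27.8 dBFS; at 20:1 that becomes 0.24 dB over, giving -27.56 dBFS.
Stage 3: -27.56 dBFS is at or below the -20 dBFS threshold — no compression; make-up brings it to -23.56 dBFS.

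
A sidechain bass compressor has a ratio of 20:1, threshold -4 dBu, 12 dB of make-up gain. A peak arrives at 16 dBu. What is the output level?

9 dBu

The input is 20 dB above the -4 dBu threshold.
At 20:1 the overshoot is divided by 20, leaving 1 dB above threshold.
Output = -4 + 1 = -3 dBu; make-up adds 12 dB, giving 9 dBu.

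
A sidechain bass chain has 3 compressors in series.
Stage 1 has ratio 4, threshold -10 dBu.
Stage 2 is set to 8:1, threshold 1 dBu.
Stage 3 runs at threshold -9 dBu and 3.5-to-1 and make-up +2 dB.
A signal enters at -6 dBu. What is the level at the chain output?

Stage 1: 4 dB above -10 dBu, reduced 4:1 to 1 dB above → -9 dBu.
Stage 2: below threshold (-9 ≤ 1); passes unchanged; output -9 dBu.
Stage 3: -9 dBu ≤ -9 dBu, so stage 3 doesn't engage; make-up brings it to -7 dBu.

-7 dBu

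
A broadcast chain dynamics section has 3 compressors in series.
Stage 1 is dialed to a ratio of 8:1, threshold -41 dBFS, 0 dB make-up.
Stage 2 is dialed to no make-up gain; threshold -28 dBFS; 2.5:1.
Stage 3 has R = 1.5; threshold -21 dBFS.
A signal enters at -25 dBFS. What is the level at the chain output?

Stage 1: overshoot 16 dB → 16/8 = 2 dB → -39 dBFS.
Stage 2: below threshold (-39 ≤ -28); passes unchanged; output -39 dBFS.
Stage 3: -39 dBFS is at or below the -21 dBFS threshold — no compression; output -39 dBFS.

-39 dBFS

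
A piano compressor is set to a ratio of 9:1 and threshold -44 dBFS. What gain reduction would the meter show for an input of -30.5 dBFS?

The signal is 13.5 dB above threshold.
At 9:1, output sits 13.5/9 = 1.5 dB above threshold.
So the signal is attenuated by 13.5 − 1.5 = 12 dB.

12 dB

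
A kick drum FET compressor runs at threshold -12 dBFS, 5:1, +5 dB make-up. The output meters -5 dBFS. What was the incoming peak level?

-2 dBFS

Stripping the +5 dB make-up gives -10 dBFS at the gain stage.
The compressed level sits -10 − (-12) = 2 dB over threshold.
Undo the ratio: input overshoot = 2 × 5 = 10 dB, giving input = -2 dBFS.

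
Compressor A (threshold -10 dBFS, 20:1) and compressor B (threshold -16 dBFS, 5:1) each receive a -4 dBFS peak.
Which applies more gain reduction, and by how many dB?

A: overshoot 6 dB → output overshoot 0.3 dB → GR 5.7 dB.
B: overshoot 12 dB → output overshoot 2.4 dB → GR 9.6 dB.
Difference: 3.9 dB in favour of B.

B, by 3.9 dB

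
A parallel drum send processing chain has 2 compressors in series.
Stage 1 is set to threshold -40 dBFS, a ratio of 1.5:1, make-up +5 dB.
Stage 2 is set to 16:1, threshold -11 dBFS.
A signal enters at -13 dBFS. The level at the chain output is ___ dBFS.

-17 dBFS

Stage 1: overshoot 27 dB → 27/1.5 = 18 dB → -22 dBFS; +5 dB make-up → -17 dBFS.
Stage 2: -17 dBFS is at or below the -11 dBFS threshold — no compression; output -17 dBFS.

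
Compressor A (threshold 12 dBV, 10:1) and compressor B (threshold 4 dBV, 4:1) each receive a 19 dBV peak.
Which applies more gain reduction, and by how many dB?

A: overshoot 7 dB → output overshoot 0.7 dB → GR 6.3 dB.
B: overshoot 15 dB → output overshoot 3.75 dB → GR 11.25 dB.
B reduces 4.95 dB more.

B, by 4.95 dB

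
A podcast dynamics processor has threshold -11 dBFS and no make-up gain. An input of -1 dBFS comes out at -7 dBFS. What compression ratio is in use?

Input overshoot = -1 − (-11) = 10 dB; output overshoot = -7 − (-11) = 4 dB.
Ratio = 10 / 4 = 2.5.

2.5:1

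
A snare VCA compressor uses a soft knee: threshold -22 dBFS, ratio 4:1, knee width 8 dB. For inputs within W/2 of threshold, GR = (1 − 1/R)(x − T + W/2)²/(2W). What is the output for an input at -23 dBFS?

x − T + W/2 = -23 − (-22) + 4 = 3.
GR = (1 − 1/4) × 3² / 16 = 0.75 × 9 / 16 = 0.421875 dB.
Output = -23 − 0.421875 = -23.421875 dBFS.

-23.421875 dBFS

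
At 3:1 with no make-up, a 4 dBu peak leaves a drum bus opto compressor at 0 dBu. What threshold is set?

-2 dBu

Gain reduction = 4 − 0 = 4 dB; output overshoot = GR / (R − 1) = 4 / 2 = 2 dB.
Threshold = output − output overshoot = 0 − 2 = -2 dBu.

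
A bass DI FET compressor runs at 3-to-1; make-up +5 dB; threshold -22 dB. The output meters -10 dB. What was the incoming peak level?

-1 dB

Stripping the +5 dB make-up gives -15 dB at the gain stage.
The compressed level sits -15 − (-22) = 7 dB over threshold.
Undo the ratio: input overshoot = 7 × 3 = 21 dB, giving input = -1 dB.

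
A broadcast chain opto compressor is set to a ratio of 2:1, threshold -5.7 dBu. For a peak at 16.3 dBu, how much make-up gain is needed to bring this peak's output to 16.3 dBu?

11 dB

Without make-up, output = threshold + overshoot/2 = -5.7 + 11 = 5.3 dBu.
Gap to target: 11 dB.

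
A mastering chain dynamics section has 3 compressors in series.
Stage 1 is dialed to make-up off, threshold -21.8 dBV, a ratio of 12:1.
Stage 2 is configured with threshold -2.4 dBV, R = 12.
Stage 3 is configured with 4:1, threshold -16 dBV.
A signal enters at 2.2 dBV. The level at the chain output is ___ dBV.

-19.8 dBV

Stage 1: overshoot 24 dB → 24/12 = 2 dB → -19.8 dBV.
Stage 2: below threshold (-19.8 ≤ -2.4); passes unchanged; output -19.8 dBV.
Stage 3: -19.8 dBV ≤ -16 dBV, so stage 3 doesn't engage; output -19.8 dBV.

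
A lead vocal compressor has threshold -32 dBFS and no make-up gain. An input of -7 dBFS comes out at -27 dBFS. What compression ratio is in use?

Input overshoot = -7 − (-32) = 25 dB; output overshoot = -27 − (-32) = 5 dB.
Ratio = 25 / 5 = 5.

5:1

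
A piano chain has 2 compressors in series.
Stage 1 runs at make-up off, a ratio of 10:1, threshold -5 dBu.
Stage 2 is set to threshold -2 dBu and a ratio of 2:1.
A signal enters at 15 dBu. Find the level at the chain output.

Stage 1: 20 dB above -5 dBu, reduced 10:1 to 2 dB above → -3 dBu.
Stage 2: -3 dBu is at or below the -2 dBu threshold — no compression; output -3 dBu.

-3 dBu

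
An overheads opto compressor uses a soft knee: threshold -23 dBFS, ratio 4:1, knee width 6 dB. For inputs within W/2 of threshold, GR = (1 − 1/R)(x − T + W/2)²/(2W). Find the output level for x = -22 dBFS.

x − T + W/2 = -22 − (-23) + 3 = 4.
GR = (1 − 1/4) × 4² / 12 = 0.75 × 16 / 12 = 1 dB.
Output = -22 − 1 = -23 dBFS.

-23 dBFS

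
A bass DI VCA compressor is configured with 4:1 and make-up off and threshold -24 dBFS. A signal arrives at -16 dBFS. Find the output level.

Overshoot: -16 − (-24) = 8 dB.
4:1 compression reduces that to 8/4 = 2 dB over.
Output = -24 + 2 = -22 dBFS.

-22 dBFS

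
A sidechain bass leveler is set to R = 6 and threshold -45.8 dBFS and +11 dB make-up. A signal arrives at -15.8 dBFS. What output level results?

-29.8 dBFS

-15.8 dBFS sits 30 dB over threshold.
At 6:1 the overshoot is divided by 6, leaving 5 dB above threshold.
So the level is -45.8 + 5 = -40.8 dBFS; make-up adds 11 dB, giving -29.8 dBFS.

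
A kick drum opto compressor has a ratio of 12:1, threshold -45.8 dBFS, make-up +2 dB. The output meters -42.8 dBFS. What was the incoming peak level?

Stripping the +2 dB make-up gives -44.8 dBFS at the gain stage.
That's 1 dB above the -45.8 dBFS threshold.
Input overshoot = R × output overshoot = 12 dB → input = -45.8 + 12 = -33.8 dBFS.

-33.8 dBFS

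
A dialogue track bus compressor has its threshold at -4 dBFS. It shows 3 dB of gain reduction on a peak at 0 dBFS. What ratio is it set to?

4:1

Input overshoot = 0 − (-4) = 4 dB.
Output overshoot = 4 − 3 = 1 dB.
Ratio = input overshoot / output overshoot = 4 / 1 = 4.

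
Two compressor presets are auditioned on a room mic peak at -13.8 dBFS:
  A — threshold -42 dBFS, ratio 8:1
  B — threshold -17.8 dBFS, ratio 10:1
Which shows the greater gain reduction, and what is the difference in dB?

A, by 21.075 dB

A: 28.2 dB over, compressed to 3.525 dB over, so 24.675 dB of GR.
B: 4 dB over, compressed to 0.4 dB over, so 3.6 dB of GR.
A reduces 21.075 dB more.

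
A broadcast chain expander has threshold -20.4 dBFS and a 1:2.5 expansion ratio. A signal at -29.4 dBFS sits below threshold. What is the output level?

-42.9 dBFS

Below threshold, a 1:2.5 expander applies gain = (2.5−1)×(T − x) of attenuation.
(2.5−1) × 9 = 13.5 dB, so output = -29.4 − 13.5 = -42.9 dBFS.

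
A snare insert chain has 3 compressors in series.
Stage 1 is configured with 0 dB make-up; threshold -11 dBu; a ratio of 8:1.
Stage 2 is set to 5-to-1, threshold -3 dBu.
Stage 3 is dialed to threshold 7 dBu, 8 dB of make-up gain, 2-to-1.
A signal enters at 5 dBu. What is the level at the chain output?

Stage 1: 16 dB above -11 dBu, reduced 8:1 to 2 dB above → -9 dBu.
Stage 2: -9 dBu is at or below the -3 dBu threshold — no compression; output -9 dBu.
Stage 3: -9 dBu is at or below the 7 dBu threshold — no compression; make-up brings it to -1 dBu.

-1 dBu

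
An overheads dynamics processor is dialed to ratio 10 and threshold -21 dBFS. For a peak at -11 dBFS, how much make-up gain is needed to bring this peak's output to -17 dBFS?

3 dB

Overshoot 10 dB → 10/10 = 1 dB after compression, so the compressed level is -21 + 1 = -20 dBFS.
Make-up = target − compressed = -17 − (-20) = 3 dB.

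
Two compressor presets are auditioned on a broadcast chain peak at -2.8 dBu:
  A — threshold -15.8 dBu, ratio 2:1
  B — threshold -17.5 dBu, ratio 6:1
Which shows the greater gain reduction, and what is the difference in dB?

B, by 5.75 dB

A: 13 dB over, compressed to 6.5 dB over, so 6.5 dB of GR.
B: 14.7 dB over, compressed to 2.45 dB over, so 12.25 dB of GR.
B applies 5.75 dB more gain reduction.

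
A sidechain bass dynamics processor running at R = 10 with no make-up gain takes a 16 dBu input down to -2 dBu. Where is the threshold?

Let T be the threshold. Output overshoot = (input overshoot)/R, so -2 − T = (16 − T)/10.
10·(-2 − T) = 16 − T → 9·T = -20 − 16 = -36.
T = -36/9 = -4 dBu.

-4 dBu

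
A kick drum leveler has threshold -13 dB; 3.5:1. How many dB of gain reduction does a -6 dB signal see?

-6 dB exceeds the threshold by 7 dB.
After 3.5:1 compression the overshoot becomes 7/3.5 = 2 dB.
Gain reduction = 7 − 2 = 5 dB.

5 dB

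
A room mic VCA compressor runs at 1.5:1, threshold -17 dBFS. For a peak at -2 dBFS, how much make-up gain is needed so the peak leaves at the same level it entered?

5 dB

The peak compresses to -17 + 15/1.5 = -7 dBFS.
To reach -2 dBFS requires -2 − (-7) = 5 dB of make-up.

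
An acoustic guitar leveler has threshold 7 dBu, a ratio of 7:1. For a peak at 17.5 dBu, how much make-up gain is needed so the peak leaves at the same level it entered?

9 dB

Overshoot 10.5 dB → 10.5/7 = 1.5 dB after compression, so the compressed level is 7 + 1.5 = 8.5 dBu.
Make-up = target − compressed = 17.5 − 8.5 = 9 dB.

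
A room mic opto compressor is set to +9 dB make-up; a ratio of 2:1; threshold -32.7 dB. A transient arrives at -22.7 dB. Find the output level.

-18.7 dB

Overshoot: -22.7 − (-32.7) = 10 dB.
The 10 dB excess becomes 5 dB after 2:1 reduction.
Output = -32.7 + 5 = -27.7 dB; make-up adds 9 dB, giving -18.7 dB.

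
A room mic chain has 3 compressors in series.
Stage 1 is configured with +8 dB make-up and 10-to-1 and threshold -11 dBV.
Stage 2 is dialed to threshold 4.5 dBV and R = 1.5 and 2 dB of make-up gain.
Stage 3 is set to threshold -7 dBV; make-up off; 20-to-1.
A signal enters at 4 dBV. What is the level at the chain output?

Stage 1: 4 dBV is 15 dB over -11 dBV; at 10:1 that becomes 1.5 dB over, giving -9.5 dBV; +8 dB make-up → -1.5 dBV.
Stage 2: -1.5 dBV ≤ 4.5 dBV, so stage 2 doesn't engage; make-up brings it to 0.5 dBV.
Stage 3: 7.5 dB above -7 dBV, reduced 20:1 to 0.375 dB above → -6.625 dBV.

-6.625 dBV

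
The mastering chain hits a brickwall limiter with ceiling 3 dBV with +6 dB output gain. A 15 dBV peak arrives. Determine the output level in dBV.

A brickwall limiter is an ∞:1 compressor: any input above the ceiling is clamped to 3 dBV.
Output gain then adds 6 dB: 3 + 6 = 9 dBV.

9 dBV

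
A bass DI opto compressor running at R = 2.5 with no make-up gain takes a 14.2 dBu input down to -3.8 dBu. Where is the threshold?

-15.8 dBu

Gain reduction = 14.2 − (-3.8) = 18 dB; output overshoot = GR / (R − 1) = 18 / 1.5 = 12 dB.
Threshold = output − output overshoot = -3.8 − 12 = -15.8 dBu.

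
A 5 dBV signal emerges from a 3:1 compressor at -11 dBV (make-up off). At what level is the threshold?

-19 dBV

Gain reduction = 5 − (-11) = 16 dB; output overshoot = GR / (R − 1) = 16 / 2 = 8 dB.
Threshold = output − output overshoot = -11 − 8 = -19 dBV.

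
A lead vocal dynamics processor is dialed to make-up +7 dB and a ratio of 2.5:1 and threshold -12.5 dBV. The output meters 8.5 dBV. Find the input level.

22.5 dBV

Remove make-up: 8.5 − 7 = 1.5 dBV.
That's 14 dB above the -12.5 dBV threshold.
Input overshoot = R × output overshoot = 35 dB → input = -12.5 + 35 = 22.5 dBV.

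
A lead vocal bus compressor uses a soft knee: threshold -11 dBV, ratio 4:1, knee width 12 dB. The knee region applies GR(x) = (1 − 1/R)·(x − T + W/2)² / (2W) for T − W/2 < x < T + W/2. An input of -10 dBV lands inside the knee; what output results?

x − T + W/2 = -10 − (-11) + 6 = 7.
GR = (1 − 1/4) × 7² / 24 = 0.75 × 49 / 24 = 1.53125 dB.
Output = -10 − 1.53125 = -11.53125 dBV.

-11.53125 dBV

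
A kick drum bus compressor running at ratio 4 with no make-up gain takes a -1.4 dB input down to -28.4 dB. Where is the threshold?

Let T be the threshold. Output overshoot = (input overshoot)/R, so -28.4 − T = (-1.4 − T)/4.
4·(-28.4 − T) = -1.4 − T → 3·T = -113.6 − (-1.4) = -112.2.
T = -112.2/3 = -37.4 dB.

-37.4 dB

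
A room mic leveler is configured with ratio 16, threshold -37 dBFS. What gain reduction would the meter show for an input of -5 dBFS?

Overshoot = -5 − (-37) = 32 dB.
A 16:1 ratio leaves 2 dB of that excess.
Gain reduction = 32 − 2 = 30 dB.

30 dB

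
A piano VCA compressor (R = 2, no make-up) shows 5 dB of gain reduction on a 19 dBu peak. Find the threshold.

9 dBu

Input is 10 dB above T (since output overshoot × R = input overshoot: (14 − T)·2 = 19 − T gives T = 9 dBu).
Check: 9 + (19 − 9)/2 = 9 + 5 = 14 dBu. ✓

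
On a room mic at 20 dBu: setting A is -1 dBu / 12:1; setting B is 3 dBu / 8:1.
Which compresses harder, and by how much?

A, by 4.375 dB

A: 21 dB over, compressed to 1.75 dB over, so 19.25 dB of GR.
B: 17 dB over, compressed to 2.125 dB over, so 14.875 dB of GR.
A applies 4.375 dB more gain reduction.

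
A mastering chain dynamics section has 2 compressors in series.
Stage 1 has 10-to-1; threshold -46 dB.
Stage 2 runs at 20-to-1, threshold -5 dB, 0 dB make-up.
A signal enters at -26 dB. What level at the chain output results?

Stage 1: overshoot 20 dB → 20/10 = 2 dB → -44 dB.
Stage 2: -44 dB is at or below the -5 dB threshold — no compression; output -44 dB.

-44 dB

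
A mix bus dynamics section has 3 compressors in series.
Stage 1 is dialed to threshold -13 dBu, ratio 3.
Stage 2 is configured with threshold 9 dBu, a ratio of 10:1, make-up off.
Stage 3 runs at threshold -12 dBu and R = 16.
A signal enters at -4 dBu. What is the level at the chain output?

-11.875 dBu

Stage 1: 9 dB above -13 dBu, reduced 3:1 to 3 dB above → -10 dBu.
Stage 2: below threshold (-10 ≤ 9); passes unchanged; output -10 dBu.
Stage 3: 2 dB above -12 dBu, reduced 16:1 to 0.125 dB above → -11.875 dBu.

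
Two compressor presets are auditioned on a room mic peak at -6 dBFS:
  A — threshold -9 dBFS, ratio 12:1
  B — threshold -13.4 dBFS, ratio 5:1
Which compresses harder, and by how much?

B, by 3.17 dB

A: overshoot 3 dB → output overshoot 0.25 dB → GR 2.75 dB.
B: overshoot 7.4 dB → output overshoot 1.48 dB → GR 5.92 dB.
B applies 3.17 dB more gain reduction.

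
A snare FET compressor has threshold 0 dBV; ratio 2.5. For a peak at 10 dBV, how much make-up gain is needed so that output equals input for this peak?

The peak compresses to 0 + 10/2.5 = 4 dBV.
To reach 10 dBV requires 10 − 4 = 6 dB of make-up.

6 dB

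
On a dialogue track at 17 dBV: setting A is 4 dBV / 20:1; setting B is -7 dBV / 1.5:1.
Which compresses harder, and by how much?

A: overshoot 13 dB → output overshoot 0.65 dB → GR 12.35 dB.
B: overshoot 24 dB → output overshoot 16 dB → GR 8 dB.
A reduces 4.35 dB more.

A, by 4.35 dB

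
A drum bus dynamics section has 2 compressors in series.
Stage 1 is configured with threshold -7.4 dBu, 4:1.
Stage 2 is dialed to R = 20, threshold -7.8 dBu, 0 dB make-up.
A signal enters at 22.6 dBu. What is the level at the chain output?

-7.405 dBu

Stage 1: 22.6 dBu is 30 dB over -7.4 dBu; at 4:1 that becomes 7.5 dB over, giving 0.1 dBu.
Stage 2: 7.9 dB above -7.8 dBu, reduced 20:1 to 0.395 dB above → -7.405 dBu.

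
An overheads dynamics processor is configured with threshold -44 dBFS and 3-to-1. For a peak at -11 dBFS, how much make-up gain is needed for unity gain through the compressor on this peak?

Overshoot 33 dB → 33/3 = 11 dB after compression, so the compressed level is -44 + 11 = -33 dBFS.
Make-up = target − compressed = -11 − (-33) = 22 dB.

22 dB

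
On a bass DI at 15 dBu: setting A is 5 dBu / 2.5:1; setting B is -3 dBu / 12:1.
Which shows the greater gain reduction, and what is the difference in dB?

B, by 10.5 dB

A: GR = 10 − 10/2.5 = 6 dB.
B: GR = 18 − 18/12 = 16.5 dB.
Difference: 10.5 dB in favour of B.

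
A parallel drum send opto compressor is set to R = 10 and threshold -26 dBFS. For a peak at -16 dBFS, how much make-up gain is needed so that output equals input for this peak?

Without make-up, output = threshold + overshoot/10 = -26 + 1 = -25 dBFS.
Gap to target: 9 dB.

9 dB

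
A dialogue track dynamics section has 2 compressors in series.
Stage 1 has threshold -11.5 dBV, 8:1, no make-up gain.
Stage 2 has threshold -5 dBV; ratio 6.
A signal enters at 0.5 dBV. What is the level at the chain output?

Stage 1: overshoot 12 dB → 12/8 = 1.5 dB → -10 dBV.
Stage 2: -10 dBV is at or below the -5 dBV threshold — no compression; output -10 dBV.

-10 dBV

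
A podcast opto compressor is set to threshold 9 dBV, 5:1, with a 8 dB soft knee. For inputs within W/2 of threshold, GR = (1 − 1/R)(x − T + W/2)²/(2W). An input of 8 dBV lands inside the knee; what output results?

7.55 dBV

x − T + W/2 = 8 − 9 + 4 = 3.
GR = (1 − 1/5) × 3² / 16 = 0.8 × 9 / 16 = 0.45 dB.
Output = 8 − 0.45 = 7.55 dBV.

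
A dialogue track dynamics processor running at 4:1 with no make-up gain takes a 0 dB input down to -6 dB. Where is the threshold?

-8 dB

Let T be the threshold. Output overshoot = (input overshoot)/R, so -6 − T = (0 − T)/4.
4·(-6 − T) = 0 − T → 3·T = -24 − 0 = -24.
T = -24/3 = -8 dB.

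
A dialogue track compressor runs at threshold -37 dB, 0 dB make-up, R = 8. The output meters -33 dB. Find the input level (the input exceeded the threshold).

That's 4 dB above the -37 dB threshold.
Before 8:1 compression the overshoot was 4 × 8 = 32 dB, so input = -37 + 32 = -5 dB.

-5 dB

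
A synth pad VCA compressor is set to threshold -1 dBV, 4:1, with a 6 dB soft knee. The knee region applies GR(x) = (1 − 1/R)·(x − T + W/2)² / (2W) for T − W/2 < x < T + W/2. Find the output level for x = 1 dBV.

x − T + W/2 = 1 − (-1) + 3 = 5.
GR = (1 − 1/4) × 5² / 12 = 0.75 × 25 / 12 = 1.5625 dB.
Output = 1 − 1.5625 = -0.5625 dBV.

-0.5625 dBV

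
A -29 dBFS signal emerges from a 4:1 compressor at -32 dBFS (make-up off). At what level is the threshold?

Let T be the threshold. Output overshoot = (input overshoot)/R, so -32 − T = (-29 − T)/4.
4·(-32 − T) = -29 − T → 3·T = -128 − (-29) = -99.
T = -99/3 = -33 dBFS.

-33 dBFS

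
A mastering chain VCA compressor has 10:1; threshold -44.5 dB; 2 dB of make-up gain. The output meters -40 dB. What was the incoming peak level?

-19.5 dB

Stripping the +2 dB make-up gives -42 dB at the gain stage.
That's 2.5 dB above the -44.5 dB threshold.
Undo the ratio: input overshoot = 2.5 × 10 = 25 dB, giving input = -19.5 dB.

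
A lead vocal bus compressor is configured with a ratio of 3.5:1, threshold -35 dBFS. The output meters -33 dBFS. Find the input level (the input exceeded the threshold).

-28 dBFS

The compressed level sits -33 − (-35) = 2 dB over threshold.
Before 3.5:1 compression the overshoot was 2 × 3.5 = 7 dB, so input = -35 + 7 = -28 dBFS.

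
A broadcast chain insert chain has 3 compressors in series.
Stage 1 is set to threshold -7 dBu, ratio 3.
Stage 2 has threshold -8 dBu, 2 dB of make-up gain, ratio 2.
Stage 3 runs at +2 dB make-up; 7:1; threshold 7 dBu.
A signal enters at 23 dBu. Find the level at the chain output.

Stage 1: 23 dBu is 30 dB over -7 dBu; at 3:1 that becomes 10 dB over, giving 3 dBu.
Stage 2: 11 dB above -8 dBu, reduced 2:1 to 5.5 dB above → -2.5 dBu; +2 dB make-up → -0.5 dBu.
Stage 3: -0.5 dBu ≤ 7 dBu, so stage 3 doesn't engage; make-up brings it to 1.5 dBu.

1.5 dBu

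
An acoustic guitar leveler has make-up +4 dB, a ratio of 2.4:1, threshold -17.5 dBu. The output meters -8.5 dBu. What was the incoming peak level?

Stripping the +4 dB make-up gives -12.5 dBu at the gain stage.
The compressed level sits -12.5 − (-17.5) = 5 dB over threshold.
Before 2.4:1 compression the overshoot was 5 × 2.4 = 12 dB, so input = -17.5 + 12 = -5.5 dBu.

-5.5 dBu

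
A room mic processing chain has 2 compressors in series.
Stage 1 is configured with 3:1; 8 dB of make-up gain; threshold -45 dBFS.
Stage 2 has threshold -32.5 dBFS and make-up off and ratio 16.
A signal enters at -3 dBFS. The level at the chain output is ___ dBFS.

-31.90625 dBFS

Stage 1: overshoot 42 dB → 42/3 = 14 dB → -31 dBFS; +8 dB make-up → -23 dBFS.
Stage 2: -23 dBFS is 9.5 dB over -32.5 dBFS; at 16:1 that becomes 0.59375 dB over, giving -31.90625 dBFS.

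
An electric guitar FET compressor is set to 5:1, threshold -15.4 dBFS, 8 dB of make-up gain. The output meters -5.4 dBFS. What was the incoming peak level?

-5.4 dBFS

Remove make-up: -5.4 − 8 = -13.4 dBFS.
The compressed level sits -13.4 − (-15.4) = 2 dB over threshold.
Undo the ratio: input overshoot = 2 × 5 = 10 dB, giving input = -5.4 dBFS.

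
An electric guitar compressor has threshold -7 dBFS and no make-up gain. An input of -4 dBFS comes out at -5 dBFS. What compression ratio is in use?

Input overshoot = -4 − (-7) = 3 dB; output overshoot = -5 − (-7) = 2 dB.
Ratio = 3 / 2 = 1.5.

1.5:1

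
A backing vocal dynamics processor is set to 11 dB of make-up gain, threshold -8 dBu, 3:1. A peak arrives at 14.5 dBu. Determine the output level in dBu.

Overshoot: 14.5 − (-8) = 22.5 dB.
3:1 compression reduces that to 22.5/3 = 7.5 dB over.
Output = -8 + 7.5 = -0.5 dBu; make-up adds 11 dB, giving 10.5 dBu.

10.5 dBu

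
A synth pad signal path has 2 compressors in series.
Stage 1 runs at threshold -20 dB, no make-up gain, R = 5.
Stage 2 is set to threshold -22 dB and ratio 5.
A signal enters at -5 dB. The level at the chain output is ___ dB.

-21 dB

Stage 1: 15 dB above -20 dB, reduced 5:1 to 3 dB above → -17 dB.
Stage 2: overshoot 5 dB → 5/5 = 1 dB → -21 dB.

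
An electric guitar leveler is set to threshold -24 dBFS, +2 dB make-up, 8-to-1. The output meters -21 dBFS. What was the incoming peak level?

-16 dBFS

Before make-up, the level was -21 − 2 = -23 dBFS.
That's 1 dB above the -24 dBFS threshold.
Input overshoot = R × output overshoot = 8 dB → input = -24 + 8 = -16 dBFS.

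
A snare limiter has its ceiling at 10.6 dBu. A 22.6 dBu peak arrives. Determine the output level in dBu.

10.6 dBu

A brickwall limiter is an ∞:1 compressor: any input above the ceiling is clamped to 10.6 dBu.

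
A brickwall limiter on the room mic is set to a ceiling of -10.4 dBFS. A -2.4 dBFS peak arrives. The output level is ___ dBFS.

-10.4 dBFS

The limiter clamps the peak to its -10.4 dBFS ceiling.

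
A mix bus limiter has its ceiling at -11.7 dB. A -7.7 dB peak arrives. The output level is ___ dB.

-11.7 dB

A brickwall limiter is an ∞:1 compressor: any input above the ceiling is clamped to -11.7 dB.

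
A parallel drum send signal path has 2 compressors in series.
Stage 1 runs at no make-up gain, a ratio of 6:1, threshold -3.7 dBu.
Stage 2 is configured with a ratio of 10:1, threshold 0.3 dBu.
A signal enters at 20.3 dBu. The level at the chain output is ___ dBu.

Stage 1: 24 dB above -3.7 dBu, reduced 6:1 to 4 dB above → 0.3 dBu.
Stage 2: 0.3 dBu ≤ 0.3 dBu, so stage 2 doesn't engage; output 0.3 dBu.

0.3 dBu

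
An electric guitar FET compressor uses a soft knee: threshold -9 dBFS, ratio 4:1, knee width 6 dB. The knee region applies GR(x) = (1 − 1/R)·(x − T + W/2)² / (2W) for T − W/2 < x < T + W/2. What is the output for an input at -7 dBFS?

-8.5625 dBFS

x − T + W/2 = -7 − (-9) + 3 = 5.
GR = (1 − 1/4) × 5² / 12 = 0.75 × 25 / 12 = 1.5625 dB.
Output = -7 − 1.5625 = -8.5625 dBFS.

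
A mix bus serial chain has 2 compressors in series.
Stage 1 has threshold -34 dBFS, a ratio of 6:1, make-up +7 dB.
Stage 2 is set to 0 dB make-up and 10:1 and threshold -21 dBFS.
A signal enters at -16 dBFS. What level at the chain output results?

-24 dBFS

Stage 1: overshoot 18 dB → 18/6 = 3 dB → -31 dBFS; +7 dB make-up → -24 dBFS.
Stage 2: -24 dBFS ≤ -21 dBFS, so stage 2 doesn't engage; output -24 dBFS.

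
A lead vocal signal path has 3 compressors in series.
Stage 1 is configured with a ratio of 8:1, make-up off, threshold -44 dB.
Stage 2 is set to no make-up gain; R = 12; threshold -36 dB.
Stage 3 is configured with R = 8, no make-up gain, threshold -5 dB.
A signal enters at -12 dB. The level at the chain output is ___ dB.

-40 dB

Stage 1: 32 dB above -44 dB, reduced 8:1 to 4 dB above → -40 dB.
Stage 2: -40 dB ≤ -36 dB, so stage 2 doesn't engage; output -40 dB.
Stage 3: -40 dB is at or below the -5 dB threshold — no compression; output -40 dB.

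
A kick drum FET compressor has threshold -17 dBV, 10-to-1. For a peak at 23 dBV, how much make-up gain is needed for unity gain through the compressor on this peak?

Without make-up, output = threshold + overshoot/10 = -17 + 4 = -13 dBV.
Gap to target: 36 dB.

36 dB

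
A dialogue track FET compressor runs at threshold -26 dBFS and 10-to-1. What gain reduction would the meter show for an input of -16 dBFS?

The signal is 10 dB above threshold.
At 10:1, output sits 10/10 = 1 dB above threshold.
Gain reduction = 10 − 1 = 9 dB.

9 dB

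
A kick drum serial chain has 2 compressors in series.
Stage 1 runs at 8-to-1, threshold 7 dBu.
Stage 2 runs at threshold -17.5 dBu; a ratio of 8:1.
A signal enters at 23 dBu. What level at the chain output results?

-14.1875 dBu

Stage 1: overshoot 16 dB → 16/8 = 2 dB → 9 dBu.
Stage 2: overshoot 26.5 dB → 26.5/8 = 3.3125 dB → -14.1875 dBu.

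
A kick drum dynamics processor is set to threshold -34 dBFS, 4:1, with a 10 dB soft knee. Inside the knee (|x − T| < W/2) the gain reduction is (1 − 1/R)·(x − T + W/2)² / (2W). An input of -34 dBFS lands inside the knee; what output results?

-34.9375 dBFS

x − T + W/2 = -34 − (-34) + 5 = 5.
GR = (1 − 1/4) × 5² / 20 = 0.75 × 25 / 20 = 0.9375 dB.
Output = -34 − 0.9375 = -34.9375 dBFS.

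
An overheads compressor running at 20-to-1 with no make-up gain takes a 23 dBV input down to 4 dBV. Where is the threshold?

3 dBV

Gain reduction = 23 − 4 = 19 dB; output overshoot = GR / (R − 1) = 19 / 19 = 1 dB.
Threshold = output − output overshoot = 4 − 1 = 3 dBV.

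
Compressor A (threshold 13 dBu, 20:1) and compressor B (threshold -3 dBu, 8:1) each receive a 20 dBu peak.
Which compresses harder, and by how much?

A: overshoot 7 dB → output overshoot 0.35 dB → GR 6.65 dB.
B: overshoot 23 dB → output overshoot 2.875 dB → GR 20.125 dB.
B reduces 13.475 dB more.

B, by 13.475 dB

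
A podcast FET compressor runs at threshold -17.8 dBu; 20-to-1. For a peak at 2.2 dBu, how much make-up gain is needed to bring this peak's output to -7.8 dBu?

9 dB

The peak compresses to -17.8 + 20/20 = -16.8 dBu.
To reach -7.8 dBu requires -7.8 − (-16.8) = 9 dB of make-up.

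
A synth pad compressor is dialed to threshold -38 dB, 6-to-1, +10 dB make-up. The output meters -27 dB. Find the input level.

Remove make-up: -27 − 10 = -37 dB.
That's 1 dB above the -38 dB threshold.
Undo the ratio: input overshoot = 1 × 6 = 6 dB, giving input = -32 dB.

-32 dB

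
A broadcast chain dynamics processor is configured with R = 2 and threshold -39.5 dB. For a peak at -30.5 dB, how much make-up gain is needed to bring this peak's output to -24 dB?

11 dB

Overshoot 9 dB → 9/2 = 4.5 dB after compression, so the compressed level is -39.5 + 4.5 = -35 dB.
Make-up = target − compressed = -24 − (-35) = 11 dB.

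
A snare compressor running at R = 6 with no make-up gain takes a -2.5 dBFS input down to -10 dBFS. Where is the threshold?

-11.5 dBFS

Gain reduction = -2.5 − (-10) = 7.5 dB; output overshoot = GR / (R − 1) = 7.5 / 5 = 1.5 dB.
Threshold = output − output overshoot = -10 − 1.5 = -11.5 dBFS.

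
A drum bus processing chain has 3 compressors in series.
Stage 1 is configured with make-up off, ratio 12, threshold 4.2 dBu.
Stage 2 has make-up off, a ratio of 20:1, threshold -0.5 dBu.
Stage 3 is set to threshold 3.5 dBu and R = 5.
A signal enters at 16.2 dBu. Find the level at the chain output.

Stage 1: overshoot 12 dB → 12/12 = 1 dB → 5.2 dBu.
Stage 2: 5.7 dB above -0.5 dBu, reduced 20:1 to 0.285 dB above → -0.215 dBu.
Stage 3: below threshold (-0.215 ≤ 3.5); passes unchanged; output -0.215 dBu.

-0.215 dBu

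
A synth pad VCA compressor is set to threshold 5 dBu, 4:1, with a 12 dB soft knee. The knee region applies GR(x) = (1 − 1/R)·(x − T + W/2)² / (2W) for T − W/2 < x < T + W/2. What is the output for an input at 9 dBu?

5.875 dBu

x − T + W/2 = 9 − 5 + 6 = 10.
GR = (1 − 1/4) × 10² / 24 = 0.75 × 100 / 24 = 3.125 dB.
Output = 9 − 3.125 = 5.875 dBu.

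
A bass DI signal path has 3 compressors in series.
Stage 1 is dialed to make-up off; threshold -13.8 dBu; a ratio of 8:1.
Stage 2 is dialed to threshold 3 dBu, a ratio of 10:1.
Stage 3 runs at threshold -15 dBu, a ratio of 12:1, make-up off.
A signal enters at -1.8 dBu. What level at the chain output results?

-14.775 dBu

Stage 1: overshoot 12 dB → 12/8 = 1.5 dB → -12.3 dBu.
Stage 2: -12.3 dBu ≤ 3 dBu, so stage 2 doesn't engage; output -12.3 dBu.
Stage 3: overshoot 2.7 dB → 2.7/12 = 0.225 dB → -14.775 dBu.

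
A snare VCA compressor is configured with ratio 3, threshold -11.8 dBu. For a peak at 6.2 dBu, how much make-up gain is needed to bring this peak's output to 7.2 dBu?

13 dB

Without make-up, output = threshold + overshoot/3 = -11.8 + 6 = -5.8 dBu.
Gap to target: 13 dB.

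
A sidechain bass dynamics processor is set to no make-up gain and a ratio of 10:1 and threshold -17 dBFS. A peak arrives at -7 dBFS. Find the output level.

Overshoot: -7 − (-17) = 10 dB.
At 10:1 the overshoot is divided by 10, leaving 1 dB above threshold.
That puts the output at -16 dBFS.

-16 dBFS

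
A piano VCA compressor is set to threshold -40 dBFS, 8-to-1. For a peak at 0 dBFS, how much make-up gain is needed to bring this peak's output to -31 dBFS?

The peak compresses to -40 + 40/8 = -35 dBFS.
To reach -31 dBFS requires -31 − (-35) = 4 dB of make-up.

4 dB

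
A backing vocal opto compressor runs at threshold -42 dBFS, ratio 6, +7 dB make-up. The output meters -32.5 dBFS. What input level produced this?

-27 dBFS

Before make-up, the level was -32.5 − 7 = -39.5 dBFS.
Post-compression overshoot = -39.5 − (-42) = 2.5 dB.
Undo the ratio: input overshoot = 2.5 × 6 = 15 dB, giving input = -27 dBFS.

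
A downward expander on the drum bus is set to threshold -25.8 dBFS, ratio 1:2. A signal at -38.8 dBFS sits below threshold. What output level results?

Undershoot = (-25.8) − (-38.8) = 13 dB.
At 1:2, that expands to 26 dB under threshold.
Output = -25.8 − 26 = -51.8 dBFS.

-51.8 dBFS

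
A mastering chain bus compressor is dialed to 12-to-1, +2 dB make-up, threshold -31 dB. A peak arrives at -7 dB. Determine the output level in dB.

-27 dB

-7 dB sits 24 dB over threshold.
At 12:1 the overshoot is divided by 12, leaving 2 dB above threshold.
Output = -31 + 2 = -29 dB; make-up adds 2 dB, giving -27 dB.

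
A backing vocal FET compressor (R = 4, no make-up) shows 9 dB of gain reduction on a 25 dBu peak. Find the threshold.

13 dBu

Let T be the threshold. Output overshoot = (input overshoot)/R, so 16 − T = (25 − T)/4.
4·(16 − T) = 25 − T → 3·T = 64 − 25 = 39.
T = 39/3 = 13 dBu.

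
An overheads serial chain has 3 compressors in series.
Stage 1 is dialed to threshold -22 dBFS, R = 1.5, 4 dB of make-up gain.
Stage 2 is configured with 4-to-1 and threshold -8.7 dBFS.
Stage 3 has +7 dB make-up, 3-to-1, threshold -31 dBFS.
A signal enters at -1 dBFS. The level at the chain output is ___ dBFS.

Stage 1: overshoot 21 dB → 21/1.5 = 14 dB → -8 dBFS; +4 dB make-up → -4 dBFS.
Stage 2: 4.7 dB above -8.7 dBFS, reduced 4:1 to 1.175 dB above → -7.525 dBFS.
Stage 3: 23.475 dB above -31 dBFS, reduced 3:1 to 7.825 dB above → -23.175 dBFS; +7 dB make-up → -16.175 dBFS.

-16.175 dBFS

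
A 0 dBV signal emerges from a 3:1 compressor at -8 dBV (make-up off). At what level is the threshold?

-12 dBV

Input is 12 dB above T (since output overshoot × R = input overshoot: (-8 − T)·3 = 0 − T gives T = -12 dBV).
Check: -12 + (0 − (-12))/3 = -12 + 4 = -8 dBV. ✓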